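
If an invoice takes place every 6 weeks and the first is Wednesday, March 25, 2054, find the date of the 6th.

October 21, 2054

The 6th occurrence is 5 intervals after the first: 5 × 42 = 210 days after March 25, 2054.
March has 31 days — 6 days to the end of March leaves 204.
April has 30 days (174 left).
May has 31 days (143 left).
June has 30 days (113 left).
July has 31 days (82 left).
August has 31 days (51 left).
September has 30 days (21 left).
21 days into October → October 21, 2054.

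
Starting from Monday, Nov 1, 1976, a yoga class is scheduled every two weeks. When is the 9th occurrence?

The 9th occurrence is 8 intervals after the first: 8 × 14 = 112 days after Nov 1, 1976.
Nov has 30 days — 29 days to the end of Nov leaves 83.
Dec has 31 days (52 left).
Jan has 31 days (21 left).
21 days into Feb → Feb 21, 1977.

Feb 21, 1977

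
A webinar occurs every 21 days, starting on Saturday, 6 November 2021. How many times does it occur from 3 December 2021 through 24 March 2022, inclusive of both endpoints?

Occurrences land 21·i days after 6 November 2021 for i = 0, 1, 2, …
3 December 2021 is 27 days after the start; 27 ÷ 21 = 1 remainder 6; since the remainder is 6, round up to i = 2. First occurrence in the window: #3 on 18 December 2021 (2×21 = 42 days in).
24 March 2022 is 138 days after the start; 138 ÷ 21 = 6 remainder 12. Last occurrence in the window: #7 on 12 March 2022.
Occurrences #3 through #7: 5 in total.

5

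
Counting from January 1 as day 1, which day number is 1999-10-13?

286

Days in months before October: 31 + 28 + 31 + 30 + 31 + 30 + 31 + 31 + 30 = 273.
Plus 13 days into October → day 286.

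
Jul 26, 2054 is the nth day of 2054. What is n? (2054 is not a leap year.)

Days in months before Jul: 31 + 28 + 31 + 30 + 31 + 30 = 181.
Plus 26 days into Jul → day 207.

207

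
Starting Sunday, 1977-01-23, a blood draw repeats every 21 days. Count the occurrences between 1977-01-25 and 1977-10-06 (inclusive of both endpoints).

Occurrences land 21·i days after 1977-01-23 for i = 0, 1, 2, …
1977-01-25 is 2 days after the start; 2 ÷ 21 = 0 remainder 2; since the remainder is 2, round up to i = 1. First occurrence in the window: #2 on 1977-02-13 (1×21 = 21 days in).
1977-10-06 is 256 days after the start; 256 ÷ 21 = 12 remainder 4. Last occurrence in the window: #13 on 1977-10-02.
Occurrences #2 through #13: 12 in total.

12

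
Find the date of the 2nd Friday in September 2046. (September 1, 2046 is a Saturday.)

September 14, 2046

September 2046 begins on a Saturday, so the first Friday is September 7 (6 days later).
The 2nd Friday is 1 weeks later: 7 + 7 = 14.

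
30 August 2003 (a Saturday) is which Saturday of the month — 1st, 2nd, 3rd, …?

Day 30 falls in week ⌈30/7⌉ of the month.
Days 1–7 hold the 1st Saturday, 8–14 the 2nd, 15–21 the 3rd, 22–28 the 4th, 29–31 the 5th.
30 is in the range for the 5th.

5th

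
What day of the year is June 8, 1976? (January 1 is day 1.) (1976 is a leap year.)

Days in months before June: 31 + 29 + 31 + 30 + 31 = 152.
Plus 8 days into June → day 160.

160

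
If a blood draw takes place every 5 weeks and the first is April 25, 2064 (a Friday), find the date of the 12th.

May 15, 2065

The 12th occurrence is 11 intervals after the first: 11 × 35 = 385 days after April 25, 2064.
April has 30 days — 5 days to the end of April leaves 380.
May has 31 days (349 left).
June has 30 days (319 left).
July has 31 days (288 left).
August has 31 days (257 left).
September has 30 days (227 left).
October has 31 days (196 left).
November has 30 days (166 left).
December has 31 days (135 left).
January has 31 days (104 left).
February has 28 days (76 left).
March has 31 days (45 left).
April has 30 days (15 left).
15 days into May → May 15, 2065.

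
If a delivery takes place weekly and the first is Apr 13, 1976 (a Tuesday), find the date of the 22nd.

The 22nd occurrence is 21 intervals after the first: 21 × 7 = 147 days after Apr 13, 1976.
Apr has 30 days — 17 days to the end of Apr leaves 130.
May has 31 days (99 left).
Jun has 30 days (69 left).
Jul has 31 days (38 left).
Aug has 31 days (7 left).
7 days into Sep → Sep 7, 1976.

Sep 7, 1976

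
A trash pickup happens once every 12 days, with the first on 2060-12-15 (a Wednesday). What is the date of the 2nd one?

2060-12-27

The 2nd occurrence is 1 interval after the first: 1 × 12 = 12 days after 2060-12-15.
12 days later is 2060-12-27.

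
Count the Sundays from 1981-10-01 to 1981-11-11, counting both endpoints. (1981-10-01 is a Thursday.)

1981-10-01 is a Thursday; the first Sunday on or after it is 1981-10-04 (3 days later).
From 1981-10-04 to 1981-11-11: 27 + 11 = 38 days (rest of October, November).
38 ÷ 7 = 5 full weeks with remainder 3, so 5 more Sundays after the first → 6.

6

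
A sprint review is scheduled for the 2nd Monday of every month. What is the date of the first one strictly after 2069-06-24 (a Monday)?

June 2069 starts on a Saturday; its first Monday is the 3rd, so the 2nd Monday is the 10th — 2069-06-10.
That is not after 2069-06-24, so look at July 2069.
July 2069 starts on a Monday; its first Monday is the 1st, so the 2nd Monday is the 8th — 2069-07-08.

2069-07-08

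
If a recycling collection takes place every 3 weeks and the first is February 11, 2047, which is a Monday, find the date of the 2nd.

March 4, 2047

The 2nd occurrence is 1 interval after the first: 1 × 21 = 21 days after February 11, 2047.
February has 28 days — 17 days to the end of February leaves 4.
4 days into March → March 4, 2047.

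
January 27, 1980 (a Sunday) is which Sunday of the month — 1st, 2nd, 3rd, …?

4th

Day 27 falls in week ⌈27/7⌉ of the month.
Days 1–7 hold the 1st Sunday, 8–14 the 2nd, 15–21 the 3rd, 22–28 the 4th, 29–31 the 5th.
27 is in the range for the 4th.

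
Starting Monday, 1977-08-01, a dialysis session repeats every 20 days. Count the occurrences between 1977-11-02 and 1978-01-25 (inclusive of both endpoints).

Occurrences land 20·i days after 1977-08-01 for i = 0, 1, 2, …
1977-11-02 is 93 days after the start; 93 ÷ 20 = 4 remainder 13; since the remainder is 13, round up to i = 5. First occurrence in the window: #6 on 1977-11-09 (5×20 = 100 days in).
1978-01-25 is 177 days after the start; 177 ÷ 20 = 8 remainder 17. Last occurrence in the window: #9 on 1978-01-08.
Occurrences #6 through #9: 4 in total.

4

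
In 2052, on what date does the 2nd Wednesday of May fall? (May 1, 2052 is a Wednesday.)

May 2052 begins on a Wednesday, so the first Wednesday is May 1.
The 2nd Wednesday is 1 weeks later: 1 + 7 = 8.

2052-05-08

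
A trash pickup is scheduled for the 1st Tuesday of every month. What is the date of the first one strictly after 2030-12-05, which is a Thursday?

2031-01-07

December 2030 starts on a Sunday, so its 1st Tuesday is 2030-12-03 (2 days in).
That is not after 2030-12-05, so look at January 2031.
January 2031 starts on a Wednesday, so its 1st Tuesday is 2031-01-07 (6 days in).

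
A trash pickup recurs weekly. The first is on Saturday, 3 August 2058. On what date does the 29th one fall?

15 February 2059

The 29th occurrence is 28 intervals after the first: 28 × 7 = 196 days after 3 August 2058.
August has 31 days — 28 days to the end of August leaves 168.
September has 30 days (138 left).
October has 31 days (107 left).
November has 30 days (77 left).
December has 31 days (46 left).
January has 31 days (15 left).
15 days into February → 15 February 2059.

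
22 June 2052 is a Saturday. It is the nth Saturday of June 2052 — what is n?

4th

Day 22 falls in week ⌈22/7⌉ of the month.
Days 1–7 hold the 1st Saturday, 8–14 the 2nd, 15–21 the 3rd, 22–28 the 4th, 29–31 the 5th.
22 is in the range for the 4th.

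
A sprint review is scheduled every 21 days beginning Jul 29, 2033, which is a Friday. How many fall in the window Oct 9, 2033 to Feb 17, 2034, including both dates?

6

Occurrences land 21·i days after Jul 29, 2033 for i = 0, 1, 2, …
Oct 9, 2033 is 72 days after the start; 72 ÷ 21 = 3 remainder 9; since the remainder is 9, round up to i = 4. First occurrence in the window: #5 on Oct 21, 2033 (4×21 = 84 days in).
Feb 17, 2034 is 203 days after the start; 203 ÷ 21 = 9 remainder 14. Last occurrence in the window: #10 on Feb 3, 2034.
Occurrences #5 through #10: 6 in total.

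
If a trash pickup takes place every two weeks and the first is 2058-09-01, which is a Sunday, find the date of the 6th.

2058-11-10

The 6th occurrence is 5 intervals after the first: 5 × 14 = 70 days after 2058-09-01.
September has 30 days — 29 days to the end of September leaves 41.
October has 31 days (10 left).
10 days into November → 2058-11-10.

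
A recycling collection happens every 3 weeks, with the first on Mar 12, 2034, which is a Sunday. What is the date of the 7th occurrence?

The 7th occurrence is 6 intervals after the first: 6 × 21 = 126 days after Mar 12, 2034.
Mar has 31 days — 19 days to the end of Mar leaves 107.
Apr has 30 days (77 left).
May has 31 days (46 left).
Jun has 30 days (16 left).
16 days into Jul → Jul 16, 2034.

Jul 16, 2034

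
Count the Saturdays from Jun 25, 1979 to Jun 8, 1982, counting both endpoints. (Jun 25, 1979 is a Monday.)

Jun 25, 1979 is a Monday; the first Saturday on or after it is Jun 30, 1979 (5 days later).
From Jun 30, 1979 to Jun 8, 1982: 184 + 366 + 365 + 159 = 1074 days (rest of 1979, 1980, 1981, to Jun 8, 1982 in 1982).
1074 ÷ 7 = 153 full weeks with remainder 3, so 153 more Saturdays after the first → 154.

154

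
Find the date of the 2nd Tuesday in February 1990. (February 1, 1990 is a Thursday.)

1990-02-13

February 1990 begins on a Thursday, so the first Tuesday is February 6 (5 days later).
The 2nd Tuesday is 1 weeks later: 6 + 7 = 13.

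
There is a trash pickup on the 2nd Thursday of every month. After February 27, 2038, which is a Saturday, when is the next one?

February 2038 starts on a Monday; its first Thursday is the 4th, so the 2nd Thursday is the 11th — February 11, 2038.
That is not after February 27, 2038, so look at March 2038.
March 2038 starts on a Monday; its first Thursday is the 4th, so the 2nd Thursday is the 11th — March 11, 2038.

March 11, 2038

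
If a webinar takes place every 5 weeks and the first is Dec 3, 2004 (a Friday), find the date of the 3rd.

The 3rd occurrence is 2 intervals after the first: 2 × 35 = 70 days after Dec 3, 2004.
Dec has 31 days — 28 days to the end of Dec leaves 42.
Jan has 31 days (11 left).
11 days into Feb → Feb 11, 2005.

Feb 11, 2005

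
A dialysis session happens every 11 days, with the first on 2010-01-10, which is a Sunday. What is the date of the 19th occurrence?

2010-07-27

The 19th occurrence is 18 intervals after the first: 18 × 11 = 198 days after 2010-01-10.
January has 31 days — 21 days to the end of January leaves 177.
February has 28 days (149 left).
March has 31 days (118 left).
April has 30 days (88 left).
May has 31 days (57 left).
June has 30 days (27 left).
27 days into July → 2010-07-27.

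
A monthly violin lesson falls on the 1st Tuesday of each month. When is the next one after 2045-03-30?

March 2045 starts on a Wednesday, so its 1st Tuesday is 2045-03-07 (6 days in).
That is not after 2045-03-30, so look at April 2045.
April 2045 starts on a Saturday, so its 1st Tuesday is 2045-04-04 (3 days in).

2045-04-04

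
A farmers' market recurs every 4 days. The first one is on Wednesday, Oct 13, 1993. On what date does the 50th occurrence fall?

Apr 27, 1994

The 50th occurrence is 49 intervals after the first: 49 × 4 = 196 days after Oct 13, 1993.
Oct has 31 days — 18 days to the end of Oct leaves 178.
Nov has 30 days (148 left).
Dec has 31 days (117 left).
Jan has 31 days (86 left).
Feb has 28 days (58 left).
Mar has 31 days (27 left).
27 days into Apr → Apr 27, 1994.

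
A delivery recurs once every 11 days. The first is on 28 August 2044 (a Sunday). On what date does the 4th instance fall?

The 4th occurrence is 3 intervals after the first: 3 × 11 = 33 days after 28 August 2044.
August has 31 days — 3 days to the end of August leaves 30.
30 days into September → 30 September 2044.

30 September 2044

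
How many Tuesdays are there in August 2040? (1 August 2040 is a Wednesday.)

4

1 August 2040 is a Wednesday; the first Tuesday on or after it is 7 August 2040 (6 days later).
From 7 August 2040 to 31 August 2040 is 31 − 7 = 24 days.
24 ÷ 7 = 3 full weeks with remainder 3, so 3 more Tuesdays after the first → 4.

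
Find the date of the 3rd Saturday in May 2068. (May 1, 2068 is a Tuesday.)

May 2068 begins on a Tuesday, so the first Saturday is May 5 (4 days later).
The 3rd Saturday is 2 weeks later: 5 + 14 = 19.

May 19, 2068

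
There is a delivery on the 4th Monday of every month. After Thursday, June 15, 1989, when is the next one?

June 1989 starts on a Thursday; its first Monday is the 5th, so the 4th Monday is the 26th — June 26, 1989.
June 26, 1989 is after June 15, 1989, so that is the next one.

June 26, 1989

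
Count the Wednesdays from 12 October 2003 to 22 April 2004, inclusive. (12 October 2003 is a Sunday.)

28

12 October 2003 is a Sunday; the first Wednesday on or after it is 15 October 2003 (3 days later).
From 15 October 2003 to 22 April 2004: 16 + 30 + 31 + 31 + 29 + 31 + 22 = 190 days (rest of October, November, December, January, February, March, April).
190 ÷ 7 = 27 full weeks with remainder 1, so 27 more Wednesdays after the first → 28.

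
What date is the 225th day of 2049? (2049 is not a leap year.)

13 August 2049

January has 31 days (225 − 31 = 194 remain).
February has 28 days (194 − 28 = 166 remain).
March has 31 days (166 − 31 = 135 remain).
April has 30 days (135 − 30 = 105 remain).
May has 31 days (105 − 31 = 74 remain).
June has 30 days (74 − 30 = 44 remain).
July has 31 days (44 − 31 = 13 remain).
13 into August → August 13.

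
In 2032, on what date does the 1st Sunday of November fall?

November 2032 begins on a Monday, so the first Sunday is November 7 (6 days later).

7 November 2032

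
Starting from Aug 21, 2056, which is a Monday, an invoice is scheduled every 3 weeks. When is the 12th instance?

Apr 9, 2057

The 12th occurrence is 11 intervals after the first: 11 × 21 = 231 days after Aug 21, 2056.
Aug has 31 days — 10 days to the end of Aug leaves 221.
Sep has 30 days (191 left).
Oct has 31 days (160 left).
Nov has 30 days (130 left).
Dec has 31 days (99 left).
Jan has 31 days (68 left).
Feb has 28 days (40 left).
Mar has 31 days (9 left).
9 days into Apr → Apr 9, 2057.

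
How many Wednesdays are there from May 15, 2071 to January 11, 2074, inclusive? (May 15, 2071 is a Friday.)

139

May 15, 2071 is a Friday; the first Wednesday on or after it is May 20, 2071 (5 days later).
From May 20, 2071 to January 11, 2074: 225 + 366 + 365 + 11 = 967 days (rest of 2071, 2072, 2073, to January 11, 2074 in 2074).
967 ÷ 7 = 138 full weeks with remainder 1, so 138 more Wednesdays after the first → 139.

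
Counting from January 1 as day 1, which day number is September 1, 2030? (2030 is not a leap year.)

244

Days in months before September: 31 + 28 + 31 + 30 + 31 + 30 + 31 + 31 = 243.
Plus 1 day into September → day 244.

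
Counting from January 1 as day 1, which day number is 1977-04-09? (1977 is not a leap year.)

Days in months before April: 31 + 28 + 31 = 90.
Plus 9 days into April → day 99.

99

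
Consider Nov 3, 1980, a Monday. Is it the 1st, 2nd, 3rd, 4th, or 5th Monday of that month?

Day 3 falls in week ⌈3/7⌉ of the month.
Days 1–7 hold the 1st Monday, 8–14 the 2nd, 15–21 the 3rd, 22–28 the 4th, 29–31 the 5th.
3 is in the range for the 1st.

1st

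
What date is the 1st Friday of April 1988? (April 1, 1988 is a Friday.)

1 April 1988

April 1988 begins on a Friday, so the first Friday is April 1.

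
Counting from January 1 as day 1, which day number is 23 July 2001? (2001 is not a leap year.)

Days in months before July: 31 + 28 + 31 + 30 + 31 + 30 = 181.
Plus 23 days into July → day 204.

204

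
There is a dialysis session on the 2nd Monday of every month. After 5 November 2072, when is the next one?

14 November 2072

November 2072 starts on a Tuesday; its first Monday is the 7th, so the 2nd Monday is the 14th — 14 November 2072.
14 November 2072 is after 5 November 2072, so that is the next one.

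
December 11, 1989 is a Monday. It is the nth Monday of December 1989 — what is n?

Day 11 falls in week ⌈11/7⌉ of the month.
Days 1–7 hold the 1st Monday, 8–14 the 2nd, 15–21 the 3rd, 22–28 the 4th, 29–31 the 5th.
11 is in the range for the 2nd.

2nd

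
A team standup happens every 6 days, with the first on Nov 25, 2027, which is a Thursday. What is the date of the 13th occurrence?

Feb 5, 2028

The 13th occurrence is 12 intervals after the first: 12 × 6 = 72 days after Nov 25, 2027.
Nov has 30 days — 5 days to the end of Nov leaves 67.
Dec has 31 days (36 left).
Jan has 31 days (5 left).
5 days into Feb → Feb 5, 2028.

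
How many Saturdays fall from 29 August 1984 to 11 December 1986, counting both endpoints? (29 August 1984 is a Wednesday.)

29 August 1984 is a Wednesday; the first Saturday on or after it is 1 September 1984 (3 days later).
From 1 September 1984 to 11 December 1986: 121 + 365 + 345 = 831 days (rest of 1984, 1985, to 11 December 1986 in 1986).
831 ÷ 7 = 118 full weeks with remainder 5, so 118 more Saturdays after the first → 119.

119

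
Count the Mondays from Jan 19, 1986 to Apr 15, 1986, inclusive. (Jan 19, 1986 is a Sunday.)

13

Jan 19, 1986 is a Sunday; the first Monday on or after it is Jan 20, 1986 (1 day later).
From Jan 20, 1986 to Apr 15, 1986: 11 + 28 + 31 + 15 = 85 days (rest of Jan, Feb, Mar, Apr).
85 ÷ 7 = 12 full weeks with remainder 1, so 12 more Mondays after the first → 13.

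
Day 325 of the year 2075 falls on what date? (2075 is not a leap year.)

Nov 21, 2075

Jan has 31 days (325 − 31 = 294 remain).
Feb has 28 days (294 − 28 = 266 remain).
Mar has 31 days (266 − 31 = 235 remain).
Apr has 30 days (235 − 30 = 205 remain).
May has 31 days (205 − 31 = 174 remain).
Jun has 30 days (174 − 30 = 144 remain).
Jul has 31 days (144 − 31 = 113 remain).
Aug has 31 days (113 − 31 = 82 remain).
Sep has 30 days (82 − 30 = 52 remain).
Oct has 31 days (52 − 31 = 21 remain).
21 into Nov → Nov 21.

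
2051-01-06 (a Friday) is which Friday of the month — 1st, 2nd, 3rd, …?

1st

Day 6 falls in week ⌈6/7⌉ of the month.
Days 1–7 hold the 1st Friday, 8–14 the 2nd, 15–21 the 3rd, 22–28 the 4th, 29–31 the 5th.
6 is in the range for the 1st.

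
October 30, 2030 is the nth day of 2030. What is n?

303

Days in months before October: 31 + 28 + 31 + 30 + 31 + 30 + 31 + 31 + 30 = 273.
Plus 30 days into October → day 303.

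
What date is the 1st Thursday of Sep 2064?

Sep 2064 begins on a Monday, so the first Thursday is Sep 4 (3 days later).

Sep 4, 2064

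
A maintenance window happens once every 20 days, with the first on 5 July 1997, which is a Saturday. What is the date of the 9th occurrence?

The 9th occurrence is 8 intervals after the first: 8 × 20 = 160 days after 5 July 1997.
July has 31 days — 26 days to the end of July leaves 134.
August has 31 days (103 left).
September has 30 days (73 left).
October has 31 days (42 left).
November has 30 days (12 left).
12 days into December → 12 December 1997.

12 December 1997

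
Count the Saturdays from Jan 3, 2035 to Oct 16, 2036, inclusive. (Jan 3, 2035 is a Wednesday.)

93

Jan 3, 2035 is a Wednesday; the first Saturday on or after it is Jan 6, 2035 (3 days later).
From Jan 6, 2035 to Oct 16, 2036: 359 + 290 = 649 days (rest of 2035, to Oct 16, 2036 in 2036).
649 ÷ 7 = 92 full weeks with remainder 5, so 92 more Saturdays after the first → 93.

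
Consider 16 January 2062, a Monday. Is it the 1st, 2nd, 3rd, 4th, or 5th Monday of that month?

Day 16 falls in week ⌈16/7⌉ of the month.
Days 1–7 hold the 1st Monday, 8–14 the 2nd, 15–21 the 3rd, 22–28 the 4th, 29–31 the 5th.
16 is in the range for the 3rd.

3rd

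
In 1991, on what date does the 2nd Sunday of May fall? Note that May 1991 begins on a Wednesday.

1991-05-12

May 1991 begins on a Wednesday, so the first Sunday is May 5 (4 days later).
The 2nd Sunday is 1 weeks later: 5 + 7 = 12.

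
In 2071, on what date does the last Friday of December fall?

December 2071 begins on a Tuesday, so the first Friday is December 4 (3 days later).
December 2071 has 31 days. Adding weeks: 4, 11, 18, 25 — the last one ≤ 31 is the 25th.

25 December 2071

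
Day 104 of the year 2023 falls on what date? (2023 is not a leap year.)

2023-04-14

January has 31 days (104 − 31 = 73 remain).
February has 28 days (73 − 28 = 45 remain).
March has 31 days (45 − 31 = 14 remain).
14 into April → April 14.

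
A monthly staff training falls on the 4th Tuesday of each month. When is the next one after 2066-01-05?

January 2066 starts on a Friday; its first Tuesday is the 5th, so the 4th Tuesday is the 26th — 2066-01-26.
2066-01-26 is after 2066-01-05, so that is the next one.

2066-01-26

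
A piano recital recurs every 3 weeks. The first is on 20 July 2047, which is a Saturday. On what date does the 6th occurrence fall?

The 6th occurrence is 5 intervals after the first: 5 × 21 = 105 days after 20 July 2047.
July has 31 days — 11 days to the end of July leaves 94.
August has 31 days (63 left).
September has 30 days (33 left).
October has 31 days (2 left).
2 days into November → 2 November 2047.

2 November 2047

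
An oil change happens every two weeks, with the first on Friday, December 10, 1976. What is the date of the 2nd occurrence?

December 24, 1976

The 2nd occurrence is 1 interval after the first: 1 × 14 = 14 days after December 10, 1976.
14 days later is December 24, 1976.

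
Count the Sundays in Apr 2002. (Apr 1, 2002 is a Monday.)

4

Apr 1, 2002 is a Monday; the first Sunday on or after it is Apr 7, 2002 (6 days later).
From Apr 7, 2002 to Apr 30, 2002 is 30 − 7 = 23 days.
23 ÷ 7 = 3 full weeks with remainder 2, so 3 more Sundays after the first → 4.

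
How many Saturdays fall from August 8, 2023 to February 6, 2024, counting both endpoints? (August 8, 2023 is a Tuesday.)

26

August 8, 2023 is a Tuesday; the first Saturday on or after it is August 12, 2023 (4 days later).
From August 12, 2023 to February 6, 2024: 19 + 30 + 31 + 30 + 31 + 31 + 6 = 178 days (rest of August, September, October, November, December, January, February).
178 ÷ 7 = 25 full weeks with remainder 3, so 25 more Saturdays after the first → 26.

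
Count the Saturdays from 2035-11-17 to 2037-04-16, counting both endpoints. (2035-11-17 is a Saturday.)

74

2035-11-17 is a Saturday; the first Saturday on or after it is 2035-11-17.
From 2035-11-17 to 2037-04-16: 44 + 366 + 106 = 516 days (rest of 2035, 2036, to 2037-04-16 in 2037).
516 ÷ 7 = 73 full weeks with remainder 5, so 73 more Saturdays after the first → 74.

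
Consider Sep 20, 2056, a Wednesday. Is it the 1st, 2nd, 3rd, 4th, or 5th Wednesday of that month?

Day 20 falls in week ⌈20/7⌉ of the month.
Days 1–7 hold the 1st Wednesday, 8–14 the 2nd, 15–21 the 3rd, 22–28 the 4th, 29–31 the 5th.
20 is in the range for the 3rd.

3rd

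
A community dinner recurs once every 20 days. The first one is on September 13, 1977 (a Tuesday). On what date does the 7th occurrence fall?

The 7th occurrence is 6 intervals after the first: 6 × 20 = 120 days after September 13, 1977.
September has 30 days — 17 days to the end of September leaves 103.
October has 31 days (72 left).
November has 30 days (42 left).
December has 31 days (11 left).
11 days into January → January 11, 1978.

January 11, 1978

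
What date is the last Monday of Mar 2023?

The first Monday of Mar 2023 is Mar 6.
Mar 2023 has 31 days. Adding weeks: 6, 13, 20, 27 — the last one ≤ 31 is the 27th.

Mar 27, 2023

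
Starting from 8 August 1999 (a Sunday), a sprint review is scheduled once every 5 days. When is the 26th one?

11 December 1999

The 26th occurrence is 25 intervals after the first: 25 × 5 = 125 days after 8 August 1999.
August has 31 days — 23 days to the end of August leaves 102.
September has 30 days (72 left).
October has 31 days (41 left).
November has 30 days (11 left).
11 days into December → 11 December 1999.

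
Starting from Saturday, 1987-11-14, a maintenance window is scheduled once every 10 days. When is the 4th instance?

The 4th occurrence is 3 intervals after the first: 3 × 10 = 30 days after 1987-11-14.
November has 30 days — 16 days to the end of November leaves 14.
14 days into December → 1987-12-14.

1987-12-14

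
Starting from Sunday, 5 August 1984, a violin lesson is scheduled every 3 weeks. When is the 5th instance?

The 5th occurrence is 4 intervals after the first: 4 × 21 = 84 days after 5 August 1984.
August has 31 days — 26 days to the end of August leaves 58.
September has 30 days (28 left).
28 days into October → 28 October 1984.

28 October 1984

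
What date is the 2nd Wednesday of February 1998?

February 11, 1998

February 1998 begins on a Sunday, so the first Wednesday is February 4 (3 days later).
The 2nd Wednesday is 1 weeks later: 4 + 7 = 11.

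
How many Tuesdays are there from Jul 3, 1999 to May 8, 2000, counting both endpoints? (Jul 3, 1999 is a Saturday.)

Jul 3, 1999 is a Saturday; the first Tuesday on or after it is Jul 6, 1999 (3 days later).
From Jul 6, 1999 to May 8, 2000: 25 + 31 + 30 + 31 + 30 + 31 + 31 + 29 + 31 + 30 + 8 = 307 days (rest of Jul, Aug, Sep, Oct, Nov, Dec, Jan, Feb, Mar, Apr, May).
307 ÷ 7 = 43 full weeks with remainder 6, so 43 more Tuesdays after the first → 44.

44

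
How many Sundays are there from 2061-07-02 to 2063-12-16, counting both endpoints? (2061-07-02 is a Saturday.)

2061-07-02 is a Saturday; the first Sunday on or after it is 2061-07-03 (1 day later).
From 2061-07-03 to 2063-12-16: 181 + 365 + 350 = 896 days (rest of 2061, 2062, to 2063-12-16 in 2063).
896 ÷ 7 = 128 full weeks with remainder 0, so 128 more Sundays after the first → 129.

129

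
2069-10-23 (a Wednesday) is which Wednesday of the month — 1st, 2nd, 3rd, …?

Day 23 falls in week ⌈23/7⌉ of the month.
Days 1–7 hold the 1st Wednesday, 8–14 the 2nd, 15–21 the 3rd, 22–28 the 4th, 29–31 the 5th.
23 is in the range for the 4th.

4th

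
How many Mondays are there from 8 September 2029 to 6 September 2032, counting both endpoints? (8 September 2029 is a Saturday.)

8 September 2029 is a Saturday; the first Monday on or after it is 10 September 2029 (2 days later).
From 10 September 2029 to 6 September 2032: 112 + 365 + 365 + 250 = 1092 days (rest of 2029, 2030, 2031, to 6 September 2032 in 2032).
1092 ÷ 7 = 156 full weeks with remainder 0, so 156 more Mondays after the first → 157.

157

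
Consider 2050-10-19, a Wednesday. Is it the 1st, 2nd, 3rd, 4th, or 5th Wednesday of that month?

3rd

Day 19 falls in week ⌈19/7⌉ of the month.
Days 1–7 hold the 1st Wednesday, 8–14 the 2nd, 15–21 the 3rd, 22–28 the 4th, 29–31 the 5th.
19 is in the range for the 3rd.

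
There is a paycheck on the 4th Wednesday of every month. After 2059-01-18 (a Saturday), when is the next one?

2059-01-22

January 2059 starts on a Wednesday; its first Wednesday is the 1st, so the 4th Wednesday is the 22nd — 2059-01-22.
2059-01-22 is after 2059-01-18, so that is the next one.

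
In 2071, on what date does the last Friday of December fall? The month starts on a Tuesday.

December 2071 begins on a Tuesday, so the first Friday is December 4 (3 days later).
December 2071 has 31 days. Adding weeks: 4, 11, 18, 25 — the last one ≤ 31 is the 25th.

2071-12-25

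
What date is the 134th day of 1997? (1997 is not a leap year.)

January has 31 days (134 − 31 = 103 remain).
February has 28 days (103 − 28 = 75 remain).
March has 31 days (75 − 31 = 44 remain).
April has 30 days (44 − 30 = 14 remain).
14 into May → May 14.

1997-05-14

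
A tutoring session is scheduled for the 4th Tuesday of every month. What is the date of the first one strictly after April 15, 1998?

April 1998 starts on a Wednesday; its first Tuesday is the 7th, so the 4th Tuesday is the 28th — April 28, 1998.
April 28, 1998 is after April 15, 1998, so that is the next one.

April 28, 1998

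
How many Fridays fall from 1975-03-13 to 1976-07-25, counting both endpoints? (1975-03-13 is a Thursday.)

72

1975-03-13 is a Thursday; the first Friday on or after it is 1975-03-14 (1 day later).
From 1975-03-14 to 1976-07-25: 292 + 207 = 499 days (rest of 1975, to 1976-07-25 in 1976).
499 ÷ 7 = 71 full weeks with remainder 2, so 71 more Fridays after the first → 72.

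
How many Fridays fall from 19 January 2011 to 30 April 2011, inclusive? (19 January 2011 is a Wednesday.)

19 January 2011 is a Wednesday; the first Friday on or after it is 21 January 2011 (2 days later).
From 21 January 2011 to 30 April 2011: 10 + 28 + 31 + 30 = 99 days (rest of January, February, March, April).
99 ÷ 7 = 14 full weeks with remainder 1, so 14 more Fridays after the first → 15.

15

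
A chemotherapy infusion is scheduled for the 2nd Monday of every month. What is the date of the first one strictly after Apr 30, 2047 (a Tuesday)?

May 13, 2047

Apr 2047 starts on a Monday; its first Monday is the 1st, so the 2nd Monday is the 8th — Apr 8, 2047.
That is not after Apr 30, 2047, so look at May 2047.
May 2047 starts on a Wednesday; its first Monday is the 6th, so the 2nd Monday is the 13th — May 13, 2047.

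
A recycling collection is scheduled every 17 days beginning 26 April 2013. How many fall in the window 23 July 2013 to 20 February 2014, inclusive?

12

Occurrences land 17·i days after 26 April 2013 for i = 0, 1, 2, …
23 July 2013 is 88 days after the start; 88 ÷ 17 = 5 remainder 3; since the remainder is 3, round up to i = 6. First occurrence in the window: #7 on 6 August 2013 (6×17 = 102 days in).
20 February 2014 is 300 days after the start; 300 ÷ 17 = 17 remainder 11. Last occurrence in the window: #18 on 9 February 2014.
Occurrences #7 through #18: 12 in total.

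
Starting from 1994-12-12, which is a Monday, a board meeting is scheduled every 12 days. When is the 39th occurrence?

The 39th occurrence is 38 intervals after the first: 38 × 12 = 456 days after 1994-12-12.
December has 31 days — 19 days to the end of December leaves 437.
1995 has 365 days (72 left).
January has 31 days (41 left).
February has 29 days (12 left).
12 days into March → 1996-03-12.

1996-03-12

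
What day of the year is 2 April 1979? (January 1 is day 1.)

92

Days in months before April: 31 + 28 + 31 = 90.
Plus 2 days into April → day 92.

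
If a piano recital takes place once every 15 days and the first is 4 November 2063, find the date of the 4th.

19 December 2063

The 4th occurrence is 3 intervals after the first: 3 × 15 = 45 days after 4 November 2063.
November has 30 days — 26 days to the end of November leaves 19.
19 days into December → 19 December 2063.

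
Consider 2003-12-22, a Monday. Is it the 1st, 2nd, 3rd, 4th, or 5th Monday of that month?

4th

Day 22 falls in week ⌈22/7⌉ of the month.
Days 1–7 hold the 1st Monday, 8–14 the 2nd, 15–21 the 3rd, 22–28 the 4th, 29–31 the 5th.
22 is in the range for the 4th.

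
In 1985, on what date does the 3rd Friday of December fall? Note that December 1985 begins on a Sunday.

1985-12-20

December 1985 begins on a Sunday, so the first Friday is December 6 (5 days later).
The 3rd Friday is 2 weeks later: 6 + 14 = 20.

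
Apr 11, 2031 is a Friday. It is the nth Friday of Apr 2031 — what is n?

Day 11 falls in week ⌈11/7⌉ of the month.
Days 1–7 hold the 1st Friday, 8–14 the 2nd, 15–21 the 3rd, 22–28 the 4th, 29–31 the 5th.
11 is in the range for the 2nd.

2nd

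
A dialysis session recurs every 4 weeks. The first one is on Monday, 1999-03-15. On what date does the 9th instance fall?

1999-10-25

The 9th occurrence is 8 intervals after the first: 8 × 28 = 224 days after 1999-03-15.
March has 31 days — 16 days to the end of March leaves 208.
April has 30 days (178 left).
May has 31 days (147 left).
June has 30 days (117 left).
July has 31 days (86 left).
August has 31 days (55 left).
September has 30 days (25 left).
25 days into October → 1999-10-25.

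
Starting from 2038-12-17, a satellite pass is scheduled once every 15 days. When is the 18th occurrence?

The 18th occurrence is 17 intervals after the first: 17 × 15 = 255 days after 2038-12-17.
December has 31 days — 14 days to the end of December leaves 241.
January has 31 days (210 left).
February has 28 days (182 left).
March has 31 days (151 left).
April has 30 days (121 left).
May has 31 days (90 left).
June has 30 days (60 left).
July has 31 days (29 left).
29 days into August → 2039-08-29.

2039-08-29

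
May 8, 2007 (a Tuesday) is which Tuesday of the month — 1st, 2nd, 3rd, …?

2nd

Day 8 falls in week ⌈8/7⌉ of the month.
Days 1–7 hold the 1st Tuesday, 8–14 the 2nd, 15–21 the 3rd, 22–28 the 4th, 29–31 the 5th.
8 is in the range for the 2nd.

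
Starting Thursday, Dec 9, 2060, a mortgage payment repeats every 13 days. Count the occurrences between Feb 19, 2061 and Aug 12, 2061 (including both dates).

13

Occurrences land 13·i days after Dec 9, 2060 for i = 0, 1, 2, …
Feb 19, 2061 is 72 days after the start; 72 ÷ 13 = 5 remainder 7; since the remainder is 7, round up to i = 6. First occurrence in the window: #7 on Feb 25, 2061 (6×13 = 78 days in).
Aug 12, 2061 is 246 days after the start; 246 ÷ 13 = 18 remainder 12. Last occurrence in the window: #19 on Jul 31, 2061.
Occurrences #7 through #19: 13 in total.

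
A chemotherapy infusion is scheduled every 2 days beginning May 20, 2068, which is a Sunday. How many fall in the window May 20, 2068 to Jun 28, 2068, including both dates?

Occurrences land 2·i days after May 20, 2068 for i = 0, 1, 2, …
The window opens on the start date, so the first occurrence inside is #1 on May 20, 2068.
Jun 28, 2068 is 39 days after the start; 39 ÷ 2 = 19 remainder 1. Last occurrence in the window: #20 on Jun 27, 2068.
Occurrences #1 through #20: 20 in total.

20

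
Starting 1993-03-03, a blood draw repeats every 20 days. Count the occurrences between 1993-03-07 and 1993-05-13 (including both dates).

3

Occurrences land 20·i days after 1993-03-03 for i = 0, 1, 2, …
1993-03-07 is 4 days after the start; 4 ÷ 20 = 0 remainder 4; since the remainder is 4, round up to i = 1. First occurrence in the window: #2 on 1993-03-23 (1×20 = 20 days in).
1993-05-13 is 71 days after the start; 71 ÷ 20 = 3 remainder 11. Last occurrence in the window: #4 on 1993-05-02.
Occurrences #2 through #4: 3 in total.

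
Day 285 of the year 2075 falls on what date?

Oct 12, 2075

Jan has 31 days (285 − 31 = 254 remain).
Feb has 28 days (254 − 28 = 226 remain).
Mar has 31 days (226 − 31 = 195 remain).
Apr has 30 days (195 − 30 = 165 remain).
May has 31 days (165 − 31 = 134 remain).
Jun has 30 days (134 − 30 = 104 remain).
Jul has 31 days (104 − 31 = 73 remain).
Aug has 31 days (73 − 31 = 42 remain).
Sep has 30 days (42 − 30 = 12 remain).
12 into Oct → Oct 12.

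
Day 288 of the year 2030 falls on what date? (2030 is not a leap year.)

2030-10-15

January has 31 days (288 − 31 = 257 remain).
February has 28 days (257 − 28 = 229 remain).
March has 31 days (229 − 31 = 198 remain).
April has 30 days (198 − 30 = 168 remain).
May has 31 days (168 − 31 = 137 remain).
June has 30 days (137 − 30 = 107 remain).
July has 31 days (107 − 31 = 76 remain).
August has 31 days (76 − 31 = 45 remain).
September has 30 days (45 − 30 = 15 remain).
15 into October → October 15.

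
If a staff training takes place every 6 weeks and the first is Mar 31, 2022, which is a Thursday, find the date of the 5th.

Sep 15, 2022

The 5th occurrence is 4 intervals after the first: 4 × 42 = 168 days after Mar 31, 2022.
Mar has 31 days — 0 days to the end of Mar leaves 168.
Apr has 30 days (138 left).
May has 31 days (107 left).
Jun has 30 days (77 left).
Jul has 31 days (46 left).
Aug has 31 days (15 left).
15 days into Sep → Sep 15, 2022.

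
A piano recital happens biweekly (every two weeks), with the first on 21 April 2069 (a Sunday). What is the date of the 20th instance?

The 20th occurrence is 19 intervals after the first: 19 × 14 = 266 days after 21 April 2069.
April has 30 days — 9 days to the end of April leaves 257.
May has 31 days (226 left).
June has 30 days (196 left).
July has 31 days (165 left).
August has 31 days (134 left).
September has 30 days (104 left).
October has 31 days (73 left).
November has 30 days (43 left).
December has 31 days (12 left).
12 days into January → 12 January 2070.

12 January 2070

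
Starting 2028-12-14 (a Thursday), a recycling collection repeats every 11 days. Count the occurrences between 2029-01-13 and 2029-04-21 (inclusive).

Occurrences land 11·i days after 2028-12-14 for i = 0, 1, 2, …
2029-01-13 is 30 days after the start; 30 ÷ 11 = 2 remainder 8; since the remainder is 8, round up to i = 3. First occurrence in the window: #4 on 2029-01-16 (3×11 = 33 days in).
2029-04-21 is 128 days after the start; 128 ÷ 11 = 11 remainder 7. Last occurrence in the window: #12 on 2029-04-14.
Occurrences #4 through #12: 9 in total.

9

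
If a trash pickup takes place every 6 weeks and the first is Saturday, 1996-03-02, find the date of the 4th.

The 4th occurrence is 3 intervals after the first: 3 × 42 = 126 days after 1996-03-02.
March has 31 days — 29 days to the end of March leaves 97.
April has 30 days (67 left).
May has 31 days (36 left).
June has 30 days (6 left).
6 days into July → 1996-07-06.

1996-07-06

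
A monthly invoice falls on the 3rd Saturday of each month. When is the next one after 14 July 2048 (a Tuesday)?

18 July 2048

July 2048 starts on a Wednesday; its first Saturday is the 4th, so the 3rd Saturday is the 18th — 18 July 2048.
18 July 2048 is after 14 July 2048, so that is the next one.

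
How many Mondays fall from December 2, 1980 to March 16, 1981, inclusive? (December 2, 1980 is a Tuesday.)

December 2, 1980 is a Tuesday; the first Monday on or after it is December 8, 1980 (6 days later).
From December 8, 1980 to March 16, 1981: 23 + 31 + 28 + 16 = 98 days (rest of December, January, February, March).
98 ÷ 7 = 14 full weeks with remainder 0, so 14 more Mondays after the first → 15.

15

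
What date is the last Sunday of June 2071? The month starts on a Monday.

28 June 2071

June 2071 begins on a Monday, so the first Sunday is June 7 (6 days later).
June 2071 has 30 days. Adding weeks: 7, 14, 21, 28 — the last one ≤ 30 is the 28th.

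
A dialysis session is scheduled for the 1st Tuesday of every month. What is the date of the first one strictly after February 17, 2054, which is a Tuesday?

March 3, 2054

February 2054 starts on a Sunday, so its 1st Tuesday is February 3, 2054 (2 days in).
That is not after February 17, 2054, so look at March 2054.
March 2054 starts on a Sunday, so its 1st Tuesday is March 3, 2054 (2 days in).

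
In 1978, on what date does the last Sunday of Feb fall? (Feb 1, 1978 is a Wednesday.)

Feb 26, 1978

Feb 1978 begins on a Wednesday, so the first Sunday is Feb 5 (4 days later).
Feb 1978 has 28 days. Adding weeks: 5, 12, 19, 26 — the last one ≤ 28 is the 26th.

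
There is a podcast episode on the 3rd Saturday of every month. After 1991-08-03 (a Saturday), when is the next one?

1991-08-17

August 1991 starts on a Thursday; its first Saturday is the 3rd, so the 3rd Saturday is the 17th — 1991-08-17.
1991-08-17 is after 1991-08-03, so that is the next one.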